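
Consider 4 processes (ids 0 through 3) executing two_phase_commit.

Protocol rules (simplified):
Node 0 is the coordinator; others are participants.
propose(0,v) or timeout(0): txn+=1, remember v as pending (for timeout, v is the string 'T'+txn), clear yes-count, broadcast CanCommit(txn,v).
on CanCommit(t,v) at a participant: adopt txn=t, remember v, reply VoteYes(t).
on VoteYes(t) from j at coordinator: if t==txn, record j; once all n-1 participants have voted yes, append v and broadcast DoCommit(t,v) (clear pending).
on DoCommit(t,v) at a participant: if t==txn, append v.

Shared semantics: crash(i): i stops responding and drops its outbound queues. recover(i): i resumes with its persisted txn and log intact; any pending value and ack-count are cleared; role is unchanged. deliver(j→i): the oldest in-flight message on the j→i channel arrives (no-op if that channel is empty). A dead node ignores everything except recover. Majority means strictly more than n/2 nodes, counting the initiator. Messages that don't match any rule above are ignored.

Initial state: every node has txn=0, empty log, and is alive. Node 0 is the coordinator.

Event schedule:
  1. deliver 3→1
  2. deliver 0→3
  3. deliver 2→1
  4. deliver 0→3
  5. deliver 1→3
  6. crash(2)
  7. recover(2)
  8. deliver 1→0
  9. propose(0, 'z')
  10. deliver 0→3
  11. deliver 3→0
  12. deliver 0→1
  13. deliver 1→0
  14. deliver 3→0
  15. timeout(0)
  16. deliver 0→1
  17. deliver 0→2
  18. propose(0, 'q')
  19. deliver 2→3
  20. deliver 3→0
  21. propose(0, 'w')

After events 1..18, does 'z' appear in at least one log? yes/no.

1. deliver 3→1:  nop
2. deliver 0→3:  nop
3. deliver 2→1:  nop
4. deliver 0→3:  nop
5. deliver 1→3:  nop
6. crash(2):  <2:✗part t0 ->
7. recover(2):  <2:part t0 ->
8. deliver 1→0:  nop
9. propose(0,'z'):  <0:coor t1 ->
10. deliver 0→3:  <3:part t1 ->
11. deliver 3→0:  nop
12. deliver 0→1:  <1:part t1 ->
13. deliver 1→0:  nop
14. deliver 3→0:  nop
15. timeout(0):  <0:coor t2 ->
16. deliver 0→1:  <1:part t2 ->
17. deliver 0→2:  <2:part t1 ->
18. propose(0,'q'):  <0:coor t3 ->

no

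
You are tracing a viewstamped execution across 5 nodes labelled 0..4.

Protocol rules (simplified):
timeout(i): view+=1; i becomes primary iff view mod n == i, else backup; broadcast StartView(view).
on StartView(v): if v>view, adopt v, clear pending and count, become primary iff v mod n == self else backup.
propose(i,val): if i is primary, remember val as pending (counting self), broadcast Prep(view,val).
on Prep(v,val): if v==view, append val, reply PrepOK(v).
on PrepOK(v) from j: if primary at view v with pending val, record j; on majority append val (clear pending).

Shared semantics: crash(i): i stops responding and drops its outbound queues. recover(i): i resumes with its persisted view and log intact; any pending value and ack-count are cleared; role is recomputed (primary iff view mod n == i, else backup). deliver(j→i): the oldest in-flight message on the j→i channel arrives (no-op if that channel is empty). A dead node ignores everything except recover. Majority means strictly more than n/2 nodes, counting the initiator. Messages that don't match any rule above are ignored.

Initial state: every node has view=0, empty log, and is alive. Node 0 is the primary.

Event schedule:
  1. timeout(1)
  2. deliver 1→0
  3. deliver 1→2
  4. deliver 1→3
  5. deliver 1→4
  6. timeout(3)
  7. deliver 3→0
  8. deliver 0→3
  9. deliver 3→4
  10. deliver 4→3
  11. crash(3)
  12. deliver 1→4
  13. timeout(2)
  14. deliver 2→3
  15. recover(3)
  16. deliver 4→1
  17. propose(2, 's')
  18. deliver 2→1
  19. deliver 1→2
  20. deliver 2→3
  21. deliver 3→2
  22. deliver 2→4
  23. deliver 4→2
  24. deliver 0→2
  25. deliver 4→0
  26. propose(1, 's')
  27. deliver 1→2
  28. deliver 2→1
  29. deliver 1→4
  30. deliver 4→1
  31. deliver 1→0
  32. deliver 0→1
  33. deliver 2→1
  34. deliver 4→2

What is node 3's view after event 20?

2

1. timeout(1):  <1:prim v1 ->
2. deliver 1→0:  <0:back v1 ->
3. deliver 1→2:  <2:back v1 ->
4. deliver 1→3:  <3:back v1 ->
5. deliver 1→4:  <4:back v1 ->
6. timeout(3):  <3:back v2 ->
7. deliver 3→0:  <0:back v2 ->
8. deliver 0→3:  nop
9. deliver 3→4:  <4:back v2 ->
10. deliver 4→3:  nop
11. crash(3):  <3:✗back v2 ->
12. deliver 1→4:  nop
13. timeout(2):  <2:prim v2 ->
14. deliver 2→3:  nop
15. recover(3):  <3:back v2 ->
16. deliver 4→1:  nop
17. propose(2,'s'):  nop
18. deliver 2→1:  <1:back v2 ->
19. deliver 1→2:  nop
20. deliver 2→3:  nop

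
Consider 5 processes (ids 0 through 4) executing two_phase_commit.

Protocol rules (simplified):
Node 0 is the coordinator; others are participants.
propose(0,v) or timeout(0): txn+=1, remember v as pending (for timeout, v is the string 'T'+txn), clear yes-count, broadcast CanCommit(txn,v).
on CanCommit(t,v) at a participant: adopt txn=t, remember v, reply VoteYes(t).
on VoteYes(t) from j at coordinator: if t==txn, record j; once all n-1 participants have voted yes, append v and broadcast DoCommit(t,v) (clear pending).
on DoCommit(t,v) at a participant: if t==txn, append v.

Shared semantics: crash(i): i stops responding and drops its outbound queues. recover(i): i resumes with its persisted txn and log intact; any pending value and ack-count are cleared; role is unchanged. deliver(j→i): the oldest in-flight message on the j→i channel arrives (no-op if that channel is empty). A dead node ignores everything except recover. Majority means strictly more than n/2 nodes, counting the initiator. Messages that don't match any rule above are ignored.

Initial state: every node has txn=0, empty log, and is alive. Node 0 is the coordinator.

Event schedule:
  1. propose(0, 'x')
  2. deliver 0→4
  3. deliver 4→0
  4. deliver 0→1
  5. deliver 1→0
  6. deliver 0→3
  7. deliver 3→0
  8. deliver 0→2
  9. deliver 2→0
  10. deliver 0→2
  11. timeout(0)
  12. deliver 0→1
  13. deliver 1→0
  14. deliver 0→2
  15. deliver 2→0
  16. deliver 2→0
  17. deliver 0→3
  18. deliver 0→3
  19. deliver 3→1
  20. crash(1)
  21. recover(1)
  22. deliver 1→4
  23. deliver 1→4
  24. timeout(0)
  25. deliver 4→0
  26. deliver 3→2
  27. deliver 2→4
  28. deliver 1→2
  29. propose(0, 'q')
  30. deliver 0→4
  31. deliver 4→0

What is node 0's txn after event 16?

2

step 1 propose(0,'x'): 0={coor,t=1,log=-}
step 2 deliver 0→4: 4={part,t=1,log=-}
step 3 deliver 4→0: —
step 4 deliver 0→1: 1={part,t=1,log=-}
step 5 deliver 1→0: —
step 6 deliver 0→3: 3={part,t=1,log=-}
step 7 deliver 3→0: —
step 8 deliver 0→2: 2={part,t=1,log=-}
step 9 deliver 2→0: 0={coor,t=1,log=x}
step 10 deliver 0→2: 2={part,t=1,log=x}
step 11 timeout(0): 0={coor,t=2,log=x}
step 12 deliver 0→1: 1={part,t=1,log=x}
step 13 deliver 1→0: —
step 14 deliver 0→2: 2={part,t=2,log=x}
step 15 deliver 2→0: —
step 16 deliver 2→0: —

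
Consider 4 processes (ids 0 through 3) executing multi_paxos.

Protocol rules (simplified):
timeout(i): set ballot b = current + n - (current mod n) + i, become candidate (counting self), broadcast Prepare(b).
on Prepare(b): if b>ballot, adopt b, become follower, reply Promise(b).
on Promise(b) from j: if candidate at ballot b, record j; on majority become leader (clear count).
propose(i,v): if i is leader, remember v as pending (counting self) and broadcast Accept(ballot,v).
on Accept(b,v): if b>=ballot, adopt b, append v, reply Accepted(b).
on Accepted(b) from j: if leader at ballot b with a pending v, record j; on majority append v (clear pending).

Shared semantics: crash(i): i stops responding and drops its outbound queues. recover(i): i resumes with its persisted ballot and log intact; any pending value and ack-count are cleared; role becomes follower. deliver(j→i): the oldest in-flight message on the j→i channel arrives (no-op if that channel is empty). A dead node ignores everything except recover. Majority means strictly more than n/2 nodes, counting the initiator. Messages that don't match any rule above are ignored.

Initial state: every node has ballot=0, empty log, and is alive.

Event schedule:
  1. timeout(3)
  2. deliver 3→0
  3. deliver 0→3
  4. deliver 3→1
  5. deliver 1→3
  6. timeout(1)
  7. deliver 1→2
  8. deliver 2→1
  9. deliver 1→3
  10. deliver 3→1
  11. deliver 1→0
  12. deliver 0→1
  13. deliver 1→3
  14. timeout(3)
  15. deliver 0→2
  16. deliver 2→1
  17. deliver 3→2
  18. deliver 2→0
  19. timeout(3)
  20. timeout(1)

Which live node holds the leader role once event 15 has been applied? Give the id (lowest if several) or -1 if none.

1

[1] timeout(3) → N3(cand b7 [-])
[2] deliver 3→0 → N0(foll b7 [-])
[3] deliver 0→3 → ∅
[4] deliver 3→1 → N1(foll b7 [-])
[5] deliver 1→3 → N3(lead b7 [-])
[6] timeout(1) → N1(cand b9 [-])
[7] deliver 1→2 → N2(foll b9 [-])
[8] deliver 2→1 → ∅
[9] deliver 1→3 → N3(foll b9 [-])
[10] deliver 3→1 → N1(lead b9 [-])
[11] deliver 1→0 → N0(foll b9 [-])
[12] deliver 0→1 → ∅
[13] deliver 1→3 → ∅
[14] timeout(3) → N3(cand b15 [-])
[15] deliver 0→2 → ∅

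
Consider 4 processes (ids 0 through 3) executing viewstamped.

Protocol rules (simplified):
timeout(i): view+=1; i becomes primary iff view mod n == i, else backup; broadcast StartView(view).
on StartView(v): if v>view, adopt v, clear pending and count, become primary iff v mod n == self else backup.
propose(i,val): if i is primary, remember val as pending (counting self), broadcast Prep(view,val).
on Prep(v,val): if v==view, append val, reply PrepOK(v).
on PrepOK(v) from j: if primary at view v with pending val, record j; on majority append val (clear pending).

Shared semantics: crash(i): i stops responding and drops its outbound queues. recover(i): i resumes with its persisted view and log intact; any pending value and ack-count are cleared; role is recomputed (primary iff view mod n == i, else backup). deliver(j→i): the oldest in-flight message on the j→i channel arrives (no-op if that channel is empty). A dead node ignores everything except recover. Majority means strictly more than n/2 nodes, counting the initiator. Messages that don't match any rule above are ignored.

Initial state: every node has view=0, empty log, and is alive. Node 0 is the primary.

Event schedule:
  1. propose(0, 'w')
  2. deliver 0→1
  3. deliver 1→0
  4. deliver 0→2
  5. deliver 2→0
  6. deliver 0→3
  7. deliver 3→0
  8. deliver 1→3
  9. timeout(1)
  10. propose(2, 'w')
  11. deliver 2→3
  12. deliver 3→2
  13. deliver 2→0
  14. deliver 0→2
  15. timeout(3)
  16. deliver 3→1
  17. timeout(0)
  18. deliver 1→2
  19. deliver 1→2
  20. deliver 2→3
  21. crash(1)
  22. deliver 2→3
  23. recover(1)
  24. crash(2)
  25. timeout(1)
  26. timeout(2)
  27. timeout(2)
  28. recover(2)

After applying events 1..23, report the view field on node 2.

1. propose(0,'w'):  nop
2. deliver 0→1:  <1:back v0 w>
3. deliver 1→0:  nop
4. deliver 0→2:  <2:back v0 w>
5. deliver 2→0:  <0:prim v0 w>
6. deliver 0→3:  <3:back v0 w>
7. deliver 3→0:  nop
8. deliver 1→3:  nop
9. timeout(1):  <1:prim v1 w>
10. propose(2,'w'):  nop
11. deliver 2→3:  nop
12. deliver 3→2:  nop
13. deliver 2→0:  nop
14. deliver 0→2:  nop
15. timeout(3):  <3:back v1 w>
16. deliver 3→1:  nop
17. timeout(0):  <0:back v1 w>
18. deliver 1→2:  <2:back v1 w>
19. deliver 1→2:  nop
20. deliver 2→3:  nop
21. crash(1):  <1:✗prim v1 w>
22. deliver 2→3:  nop
23. recover(1):  <1:prim v1 w>

1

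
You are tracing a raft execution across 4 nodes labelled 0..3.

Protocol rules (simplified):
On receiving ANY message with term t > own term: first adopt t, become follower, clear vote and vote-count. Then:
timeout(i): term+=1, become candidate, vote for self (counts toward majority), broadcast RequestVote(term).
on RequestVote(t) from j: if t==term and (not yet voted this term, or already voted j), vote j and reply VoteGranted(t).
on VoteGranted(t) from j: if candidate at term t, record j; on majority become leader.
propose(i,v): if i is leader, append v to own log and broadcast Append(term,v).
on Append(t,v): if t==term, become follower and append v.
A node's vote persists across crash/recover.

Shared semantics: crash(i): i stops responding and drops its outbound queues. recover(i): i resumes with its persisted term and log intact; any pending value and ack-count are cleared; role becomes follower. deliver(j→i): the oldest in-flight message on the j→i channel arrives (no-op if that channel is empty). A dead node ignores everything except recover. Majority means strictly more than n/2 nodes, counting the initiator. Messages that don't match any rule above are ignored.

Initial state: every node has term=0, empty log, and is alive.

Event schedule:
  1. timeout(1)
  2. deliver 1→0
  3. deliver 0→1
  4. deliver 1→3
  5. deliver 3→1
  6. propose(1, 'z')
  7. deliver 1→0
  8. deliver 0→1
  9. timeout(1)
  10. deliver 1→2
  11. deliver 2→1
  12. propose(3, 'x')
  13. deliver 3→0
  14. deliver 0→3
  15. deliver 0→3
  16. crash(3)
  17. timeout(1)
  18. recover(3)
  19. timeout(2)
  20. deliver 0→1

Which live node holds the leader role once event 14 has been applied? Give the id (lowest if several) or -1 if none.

1. timeout(1):  <1:cand t1 ->
2. deliver 1→0:  <0:foll t1 ->
3. deliver 0→1:  nop
4. deliver 1→3:  <3:foll t1 ->
5. deliver 3→1:  <1:lead t1 ->
6. propose(1,'z'):  <1:lead t1 z>
7. deliver 1→0:  <0:foll t1 z>
8. deliver 0→1:  nop
9. timeout(1):  <1:cand t2 z>
10. deliver 1→2:  <2:foll t1 ->
11. deliver 2→1:  nop
12. propose(3,'x'):  nop
13. deliver 3→0:  nop
14. deliver 0→3:  nop

-1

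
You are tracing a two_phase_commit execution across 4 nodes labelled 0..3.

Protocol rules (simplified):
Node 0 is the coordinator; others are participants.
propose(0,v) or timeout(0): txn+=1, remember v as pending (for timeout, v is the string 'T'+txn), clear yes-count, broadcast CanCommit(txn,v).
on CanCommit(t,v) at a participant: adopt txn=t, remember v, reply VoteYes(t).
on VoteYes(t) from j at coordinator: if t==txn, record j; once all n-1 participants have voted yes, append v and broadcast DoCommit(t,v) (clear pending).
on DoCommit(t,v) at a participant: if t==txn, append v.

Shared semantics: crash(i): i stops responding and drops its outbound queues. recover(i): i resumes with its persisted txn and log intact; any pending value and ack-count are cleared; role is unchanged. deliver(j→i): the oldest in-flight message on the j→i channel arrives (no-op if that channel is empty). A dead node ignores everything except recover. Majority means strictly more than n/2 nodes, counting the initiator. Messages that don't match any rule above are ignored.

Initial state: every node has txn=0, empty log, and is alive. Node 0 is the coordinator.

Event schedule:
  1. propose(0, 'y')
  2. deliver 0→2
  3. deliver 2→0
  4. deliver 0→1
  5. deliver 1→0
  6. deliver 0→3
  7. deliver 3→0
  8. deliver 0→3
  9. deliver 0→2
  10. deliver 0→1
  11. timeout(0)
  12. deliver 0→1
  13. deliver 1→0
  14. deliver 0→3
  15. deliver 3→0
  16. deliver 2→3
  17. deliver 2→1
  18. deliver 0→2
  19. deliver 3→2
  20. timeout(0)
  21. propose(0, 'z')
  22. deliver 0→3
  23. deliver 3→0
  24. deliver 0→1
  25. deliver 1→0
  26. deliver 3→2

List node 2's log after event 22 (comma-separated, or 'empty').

y

after 1 — propose(0,'y'): n0:coor/t1/[-]
after 2 — deliver 0→2: n2:part/t1/[-]
after 3 — deliver 2→0: ·
after 4 — deliver 0→1: n1:part/t1/[-]
after 5 — deliver 1→0: ·
after 6 — deliver 0→3: n3:part/t1/[-]
after 7 — deliver 3→0: n0:coor/t1/[y]
after 8 — deliver 0→3: n3:part/t1/[y]
after 9 — deliver 0→2: n2:part/t1/[y]
after 10 — deliver 0→1: n1:part/t1/[y]
after 11 — timeout(0): n0:coor/t2/[y]
after 12 — deliver 0→1: n1:part/t2/[y]
after 13 — deliver 1→0: ·
after 14 — deliver 0→3: n3:part/t2/[y]
after 15 — deliver 3→0: ·
after 16 — deliver 2→3: ·
after 17 — deliver 2→1: ·
after 18 — deliver 0→2: n2:part/t2/[y]
after 19 — deliver 3→2: ·
after 20 — timeout(0): n0:coor/t3/[y]
after 21 — propose(0,'z'): n0:coor/t4/[y]
after 22 — deliver 0→3: n3:part/t3/[y]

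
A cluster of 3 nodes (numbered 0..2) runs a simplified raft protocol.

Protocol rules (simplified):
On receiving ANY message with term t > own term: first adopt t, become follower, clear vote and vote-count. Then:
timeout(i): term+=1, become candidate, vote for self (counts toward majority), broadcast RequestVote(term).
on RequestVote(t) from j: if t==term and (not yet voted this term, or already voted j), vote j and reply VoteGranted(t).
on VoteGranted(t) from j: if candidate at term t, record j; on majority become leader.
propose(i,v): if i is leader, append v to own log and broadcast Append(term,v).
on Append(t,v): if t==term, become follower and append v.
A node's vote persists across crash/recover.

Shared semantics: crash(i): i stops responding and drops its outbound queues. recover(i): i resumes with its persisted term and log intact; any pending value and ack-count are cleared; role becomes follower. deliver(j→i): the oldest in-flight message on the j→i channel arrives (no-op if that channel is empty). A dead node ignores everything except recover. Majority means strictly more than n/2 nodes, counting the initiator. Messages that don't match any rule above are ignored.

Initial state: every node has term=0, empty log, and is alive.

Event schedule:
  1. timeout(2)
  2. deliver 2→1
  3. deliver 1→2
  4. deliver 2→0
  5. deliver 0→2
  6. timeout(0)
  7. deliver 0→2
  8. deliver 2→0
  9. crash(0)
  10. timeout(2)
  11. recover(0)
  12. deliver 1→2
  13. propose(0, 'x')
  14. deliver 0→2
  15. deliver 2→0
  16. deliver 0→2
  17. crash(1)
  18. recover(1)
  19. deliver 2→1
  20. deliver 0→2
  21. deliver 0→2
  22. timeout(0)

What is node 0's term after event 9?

1. timeout(2):  <2:cand t1 ->
2. deliver 2→1:  <1:foll t1 ->
3. deliver 1→2:  <2:lead t1 ->
4. deliver 2→0:  <0:foll t1 ->
5. deliver 0→2:  nop
6. timeout(0):  <0:cand t2 ->
7. deliver 0→2:  <2:foll t2 ->
8. deliver 2→0:  <0:lead t2 ->
9. crash(0):  <0:✗lead t2 ->

2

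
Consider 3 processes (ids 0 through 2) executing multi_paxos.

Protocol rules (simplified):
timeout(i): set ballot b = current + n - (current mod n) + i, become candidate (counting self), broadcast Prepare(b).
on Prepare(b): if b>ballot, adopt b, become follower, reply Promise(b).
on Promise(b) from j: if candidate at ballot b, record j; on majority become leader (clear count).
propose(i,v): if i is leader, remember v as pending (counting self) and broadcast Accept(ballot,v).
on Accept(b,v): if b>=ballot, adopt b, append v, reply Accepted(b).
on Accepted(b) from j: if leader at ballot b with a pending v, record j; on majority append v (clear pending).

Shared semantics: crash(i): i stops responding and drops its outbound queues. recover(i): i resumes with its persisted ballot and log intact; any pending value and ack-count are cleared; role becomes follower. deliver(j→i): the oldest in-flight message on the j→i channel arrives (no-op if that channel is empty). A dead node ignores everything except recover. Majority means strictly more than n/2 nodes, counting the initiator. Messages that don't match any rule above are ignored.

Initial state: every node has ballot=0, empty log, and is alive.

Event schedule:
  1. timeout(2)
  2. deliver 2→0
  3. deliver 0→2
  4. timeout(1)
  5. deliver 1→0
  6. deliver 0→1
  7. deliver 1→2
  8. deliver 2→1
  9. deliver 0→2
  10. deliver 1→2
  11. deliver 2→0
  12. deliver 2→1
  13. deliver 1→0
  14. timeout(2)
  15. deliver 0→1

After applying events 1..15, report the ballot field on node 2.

[1] timeout(2) → N2(cand b5 [-])
[2] deliver 2→0 → N0(foll b5 [-])
[3] deliver 0→2 → N2(lead b5 [-])
[4] timeout(1) → N1(cand b4 [-])
[5] deliver 1→0 → ∅
[6] deliver 0→1 → ∅
[7] deliver 1→2 → ∅
[8] deliver 2→1 → N1(foll b5 [-])
[9] deliver 0→2 → ∅
[10] deliver 1→2 → ∅
[11] deliver 2→0 → ∅
[12] deliver 2→1 → ∅
[13] deliver 1→0 → ∅
[14] timeout(2) → N2(cand b8 [-])
[15] deliver 0→1 → ∅

8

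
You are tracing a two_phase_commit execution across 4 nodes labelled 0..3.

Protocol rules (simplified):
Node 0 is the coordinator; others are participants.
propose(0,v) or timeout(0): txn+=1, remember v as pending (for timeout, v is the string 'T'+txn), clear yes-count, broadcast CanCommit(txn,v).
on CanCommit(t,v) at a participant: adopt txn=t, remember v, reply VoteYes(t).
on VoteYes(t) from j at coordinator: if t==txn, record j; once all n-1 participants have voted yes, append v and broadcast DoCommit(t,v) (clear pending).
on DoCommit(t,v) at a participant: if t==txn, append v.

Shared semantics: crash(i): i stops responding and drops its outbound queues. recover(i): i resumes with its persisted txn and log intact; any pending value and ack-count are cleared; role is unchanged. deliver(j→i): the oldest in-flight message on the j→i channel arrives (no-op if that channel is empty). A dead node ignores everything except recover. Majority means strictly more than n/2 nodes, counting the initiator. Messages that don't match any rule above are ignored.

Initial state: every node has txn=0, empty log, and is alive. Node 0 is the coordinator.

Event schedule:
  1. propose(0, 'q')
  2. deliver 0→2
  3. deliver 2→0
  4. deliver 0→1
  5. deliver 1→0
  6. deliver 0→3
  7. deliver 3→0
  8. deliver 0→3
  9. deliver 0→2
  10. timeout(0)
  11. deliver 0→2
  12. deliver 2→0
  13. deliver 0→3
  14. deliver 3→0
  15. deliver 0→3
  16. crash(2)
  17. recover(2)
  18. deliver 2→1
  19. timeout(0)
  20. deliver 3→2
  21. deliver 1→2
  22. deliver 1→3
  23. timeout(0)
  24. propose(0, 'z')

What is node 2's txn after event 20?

1. propose(0,'q'):  <0:coor t1 ->
2. deliver 0→2:  <2:part t1 ->
3. deliver 2→0:  nop
4. deliver 0→1:  <1:part t1 ->
5. deliver 1→0:  nop
6. deliver 0→3:  <3:part t1 ->
7. deliver 3→0:  <0:coor t1 q>
8. deliver 0→3:  <3:part t1 q>
9. deliver 0→2:  <2:part t1 q>
10. timeout(0):  <0:coor t2 q>
11. deliver 0→2:  <2:part t2 q>
12. deliver 2→0:  nop
13. deliver 0→3:  <3:part t2 q>
14. deliver 3→0:  nop
15. deliver 0→3:  nop
16. crash(2):  <2:✗part t2 q>
17. recover(2):  <2:part t2 q>
18. deliver 2→1:  nop
19. timeout(0):  <0:coor t3 q>
20. deliver 3→2:  nop

2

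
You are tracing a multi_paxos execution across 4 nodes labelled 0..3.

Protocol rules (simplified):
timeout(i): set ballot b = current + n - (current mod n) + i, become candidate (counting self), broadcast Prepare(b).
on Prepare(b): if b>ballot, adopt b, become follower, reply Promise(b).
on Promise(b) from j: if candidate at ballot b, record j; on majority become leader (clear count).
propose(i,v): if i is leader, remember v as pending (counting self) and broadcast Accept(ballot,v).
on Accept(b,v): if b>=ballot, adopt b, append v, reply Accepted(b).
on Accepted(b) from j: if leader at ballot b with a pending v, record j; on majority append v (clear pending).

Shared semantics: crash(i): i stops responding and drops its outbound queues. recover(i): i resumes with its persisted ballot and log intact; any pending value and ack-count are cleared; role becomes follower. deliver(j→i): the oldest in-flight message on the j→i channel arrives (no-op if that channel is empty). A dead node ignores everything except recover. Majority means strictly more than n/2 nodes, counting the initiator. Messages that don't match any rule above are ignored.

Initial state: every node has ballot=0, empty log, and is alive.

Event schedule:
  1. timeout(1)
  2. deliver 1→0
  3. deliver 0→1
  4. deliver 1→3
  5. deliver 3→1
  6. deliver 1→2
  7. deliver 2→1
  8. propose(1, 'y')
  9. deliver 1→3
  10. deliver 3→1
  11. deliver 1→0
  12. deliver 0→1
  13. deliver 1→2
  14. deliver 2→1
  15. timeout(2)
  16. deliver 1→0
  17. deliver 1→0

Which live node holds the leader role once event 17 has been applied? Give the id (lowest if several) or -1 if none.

step 1 timeout(1): 1={cand,b=5,log=-}
step 2 deliver 1→0: 0={foll,b=5,log=-}
step 3 deliver 0→1: —
step 4 deliver 1→3: 3={foll,b=5,log=-}
step 5 deliver 3→1: 1={lead,b=5,log=-}
step 6 deliver 1→2: 2={foll,b=5,log=-}
step 7 deliver 2→1: —
step 8 propose(1,'y'): —
step 9 deliver 1→3: 3={foll,b=5,log=y}
step 10 deliver 3→1: —
step 11 deliver 1→0: 0={foll,b=5,log=y}
step 12 deliver 0→1: 1={lead,b=5,log=y}
step 13 deliver 1→2: 2={foll,b=5,log=y}
step 14 deliver 2→1: —
step 15 timeout(2): 2={cand,b=10,log=y}
step 16 deliver 1→0: —
step 17 deliver 1→0: —

1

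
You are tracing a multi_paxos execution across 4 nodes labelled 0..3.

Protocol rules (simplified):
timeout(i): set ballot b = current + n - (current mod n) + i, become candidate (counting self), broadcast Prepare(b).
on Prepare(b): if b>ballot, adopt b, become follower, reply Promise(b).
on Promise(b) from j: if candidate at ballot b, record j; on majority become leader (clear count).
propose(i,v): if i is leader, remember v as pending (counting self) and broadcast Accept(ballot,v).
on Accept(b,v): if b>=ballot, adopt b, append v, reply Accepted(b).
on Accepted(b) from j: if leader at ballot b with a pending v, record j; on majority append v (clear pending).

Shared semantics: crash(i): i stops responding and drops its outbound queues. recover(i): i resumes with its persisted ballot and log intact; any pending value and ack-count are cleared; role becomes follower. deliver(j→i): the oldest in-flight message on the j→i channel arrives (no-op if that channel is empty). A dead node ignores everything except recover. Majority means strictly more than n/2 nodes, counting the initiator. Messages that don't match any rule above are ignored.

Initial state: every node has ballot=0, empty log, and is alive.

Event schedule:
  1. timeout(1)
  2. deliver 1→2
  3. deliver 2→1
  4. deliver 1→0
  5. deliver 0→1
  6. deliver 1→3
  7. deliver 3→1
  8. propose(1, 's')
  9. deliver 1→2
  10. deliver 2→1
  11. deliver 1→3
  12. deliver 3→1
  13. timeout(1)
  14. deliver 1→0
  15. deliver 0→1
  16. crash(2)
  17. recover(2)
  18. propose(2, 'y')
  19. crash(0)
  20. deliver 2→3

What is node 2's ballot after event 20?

after 1 — timeout(1): n1:cand/b5/[-]
after 2 — deliver 1→2: n2:foll/b5/[-]
after 3 — deliver 2→1: ·
after 4 — deliver 1→0: n0:foll/b5/[-]
after 5 — deliver 0→1: n1:lead/b5/[-]
after 6 — deliver 1→3: n3:foll/b5/[-]
after 7 — deliver 3→1: ·
after 8 — propose(1,'s'): ·
after 9 — deliver 1→2: n2:foll/b5/[s]
after 10 — deliver 2→1: ·
after 11 — deliver 1→3: n3:foll/b5/[s]
after 12 — deliver 3→1: n1:lead/b5/[s]
after 13 — timeout(1): n1:cand/b9/[s]
after 14 — deliver 1→0: n0:foll/b5/[s]
after 15 — deliver 0→1: ·
after 16 — crash(2): n2:✗foll/b5/[s]
after 17 — recover(2): n2:foll/b5/[s]
after 18 — propose(2,'y'): ·
after 19 — crash(0): n0:✗foll/b5/[s]
after 20 — deliver 2→3: ·

5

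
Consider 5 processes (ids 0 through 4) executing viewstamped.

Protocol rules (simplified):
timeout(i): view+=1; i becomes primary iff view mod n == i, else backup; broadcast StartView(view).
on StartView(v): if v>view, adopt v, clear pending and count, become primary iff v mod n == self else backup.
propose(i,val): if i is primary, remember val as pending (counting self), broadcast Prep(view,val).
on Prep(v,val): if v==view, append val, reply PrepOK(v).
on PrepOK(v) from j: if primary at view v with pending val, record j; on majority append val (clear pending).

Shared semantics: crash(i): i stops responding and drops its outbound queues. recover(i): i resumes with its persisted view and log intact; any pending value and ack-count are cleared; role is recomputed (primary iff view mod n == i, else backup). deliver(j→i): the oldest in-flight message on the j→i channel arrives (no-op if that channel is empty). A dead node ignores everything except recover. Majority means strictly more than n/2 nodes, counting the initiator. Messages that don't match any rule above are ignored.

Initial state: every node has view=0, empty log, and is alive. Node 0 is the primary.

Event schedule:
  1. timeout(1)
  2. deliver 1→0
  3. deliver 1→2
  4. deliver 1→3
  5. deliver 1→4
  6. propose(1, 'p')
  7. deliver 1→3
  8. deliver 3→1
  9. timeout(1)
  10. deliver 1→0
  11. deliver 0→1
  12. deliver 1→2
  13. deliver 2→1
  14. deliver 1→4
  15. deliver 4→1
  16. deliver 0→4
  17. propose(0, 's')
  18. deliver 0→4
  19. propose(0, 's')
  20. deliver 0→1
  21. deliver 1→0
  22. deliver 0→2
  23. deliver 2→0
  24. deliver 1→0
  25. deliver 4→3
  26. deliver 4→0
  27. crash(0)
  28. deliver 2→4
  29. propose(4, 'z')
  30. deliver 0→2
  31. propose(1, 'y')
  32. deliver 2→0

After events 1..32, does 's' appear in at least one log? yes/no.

no

1. timeout(1):  <1:prim v1 ->
2. deliver 1→0:  <0:back v1 ->
3. deliver 1→2:  <2:back v1 ->
4. deliver 1→3:  <3:back v1 ->
5. deliver 1→4:  <4:back v1 ->
6. propose(1,'p'):  nop
7. deliver 1→3:  <3:back v1 p>
8. deliver 3→1:  nop
9. timeout(1):  <1:back v2 ->
10. deliver 1→0:  <0:back v1 p>
11. deliver 0→1:  nop
12. deliver 1→2:  <2:back v1 p>
13. deliver 2→1:  nop
14. deliver 1→4:  <4:back v1 p>
15. deliver 4→1:  nop
16. deliver 0→4:  nop
17. propose(0,'s'):  nop
18. deliver 0→4:  nop
19. propose(0,'s'):  nop
20. deliver 0→1:  nop
21. deliver 1→0:  <0:back v2 p>
22. deliver 0→2:  nop
23. deliver 2→0:  nop
24. deliver 1→0:  nop
25. deliver 4→3:  nop
26. deliver 4→0:  nop
27. crash(0):  <0:✗back v2 p>
28. deliver 2→4:  nop
29. propose(4,'z'):  nop
30. deliver 0→2:  nop
31. propose(1,'y'):  nop
32. deliver 2→0:  nop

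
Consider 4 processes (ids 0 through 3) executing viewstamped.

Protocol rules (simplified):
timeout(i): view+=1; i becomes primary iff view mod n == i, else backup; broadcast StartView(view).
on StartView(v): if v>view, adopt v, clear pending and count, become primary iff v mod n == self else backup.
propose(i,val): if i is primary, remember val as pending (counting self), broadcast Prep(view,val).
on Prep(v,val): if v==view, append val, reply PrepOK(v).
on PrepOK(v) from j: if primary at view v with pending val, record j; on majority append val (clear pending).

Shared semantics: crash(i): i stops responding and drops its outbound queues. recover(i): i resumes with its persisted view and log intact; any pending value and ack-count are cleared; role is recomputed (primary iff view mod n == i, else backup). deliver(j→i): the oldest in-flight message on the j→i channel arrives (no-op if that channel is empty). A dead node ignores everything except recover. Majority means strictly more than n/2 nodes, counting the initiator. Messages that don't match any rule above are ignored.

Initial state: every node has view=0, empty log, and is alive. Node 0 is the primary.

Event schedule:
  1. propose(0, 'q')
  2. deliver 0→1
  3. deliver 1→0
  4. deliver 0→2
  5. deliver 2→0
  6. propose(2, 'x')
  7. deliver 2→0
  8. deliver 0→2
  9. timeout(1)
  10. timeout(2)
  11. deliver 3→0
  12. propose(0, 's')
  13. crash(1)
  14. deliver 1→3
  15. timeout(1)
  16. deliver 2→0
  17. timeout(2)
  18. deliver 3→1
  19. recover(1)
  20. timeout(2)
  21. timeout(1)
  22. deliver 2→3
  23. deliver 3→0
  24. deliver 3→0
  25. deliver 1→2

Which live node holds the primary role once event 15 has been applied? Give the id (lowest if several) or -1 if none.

0

[1] propose(0,'q') → ∅
[2] deliver 0→1 → N1(back v0 [q])
[3] deliver 1→0 → ∅
[4] deliver 0→2 → N2(back v0 [q])
[5] deliver 2→0 → N0(prim v0 [q])
[6] propose(2,'x') → ∅
[7] deliver 2→0 → ∅
[8] deliver 0→2 → ∅
[9] timeout(1) → N1(prim v1 [q])
[10] timeout(2) → N2(back v1 [q])
[11] deliver 3→0 → ∅
[12] propose(0,'s') → ∅
[13] crash(1) → N1(✗prim v1 [q])
[14] deliver 1→3 → ∅
[15] timeout(1) → ∅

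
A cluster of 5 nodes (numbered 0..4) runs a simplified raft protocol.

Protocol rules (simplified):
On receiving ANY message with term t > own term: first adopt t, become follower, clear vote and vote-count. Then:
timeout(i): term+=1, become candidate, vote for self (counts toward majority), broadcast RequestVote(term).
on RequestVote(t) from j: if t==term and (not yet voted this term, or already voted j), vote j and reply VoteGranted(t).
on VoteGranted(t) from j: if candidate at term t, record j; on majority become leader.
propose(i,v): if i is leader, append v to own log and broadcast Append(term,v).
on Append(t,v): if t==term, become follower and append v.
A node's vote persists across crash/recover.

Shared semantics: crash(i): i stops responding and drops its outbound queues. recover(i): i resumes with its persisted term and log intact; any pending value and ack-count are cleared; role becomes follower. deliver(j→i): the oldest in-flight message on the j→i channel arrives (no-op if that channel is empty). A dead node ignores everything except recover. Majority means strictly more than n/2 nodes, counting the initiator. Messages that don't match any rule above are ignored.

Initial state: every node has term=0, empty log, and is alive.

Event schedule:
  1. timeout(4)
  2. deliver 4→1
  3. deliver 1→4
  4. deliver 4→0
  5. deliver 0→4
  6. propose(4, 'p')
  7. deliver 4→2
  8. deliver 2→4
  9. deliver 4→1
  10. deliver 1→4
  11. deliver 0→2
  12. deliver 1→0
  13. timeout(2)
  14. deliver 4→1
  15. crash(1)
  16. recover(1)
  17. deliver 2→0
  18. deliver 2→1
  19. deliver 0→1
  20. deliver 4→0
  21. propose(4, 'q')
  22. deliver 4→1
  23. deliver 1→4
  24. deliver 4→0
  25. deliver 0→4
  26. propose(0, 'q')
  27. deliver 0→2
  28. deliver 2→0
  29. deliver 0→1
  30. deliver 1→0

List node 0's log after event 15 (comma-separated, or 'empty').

1. timeout(4):  <4:cand t1 ->
2. deliver 4→1:  <1:foll t1 ->
3. deliver 1→4:  nop
4. deliver 4→0:  <0:foll t1 ->
5. deliver 0→4:  <4:lead t1 ->
6. propose(4,'p'):  <4:lead t1 p>
7. deliver 4→2:  <2:foll t1 ->
8. deliver 2→4:  nop
9. deliver 4→1:  <1:foll t1 p>
10. deliver 1→4:  nop
11. deliver 0→2:  nop
12. deliver 1→0:  nop
13. timeout(2):  <2:cand t2 ->
14. deliver 4→1:  nop
15. crash(1):  <1:✗foll t1 p>

empty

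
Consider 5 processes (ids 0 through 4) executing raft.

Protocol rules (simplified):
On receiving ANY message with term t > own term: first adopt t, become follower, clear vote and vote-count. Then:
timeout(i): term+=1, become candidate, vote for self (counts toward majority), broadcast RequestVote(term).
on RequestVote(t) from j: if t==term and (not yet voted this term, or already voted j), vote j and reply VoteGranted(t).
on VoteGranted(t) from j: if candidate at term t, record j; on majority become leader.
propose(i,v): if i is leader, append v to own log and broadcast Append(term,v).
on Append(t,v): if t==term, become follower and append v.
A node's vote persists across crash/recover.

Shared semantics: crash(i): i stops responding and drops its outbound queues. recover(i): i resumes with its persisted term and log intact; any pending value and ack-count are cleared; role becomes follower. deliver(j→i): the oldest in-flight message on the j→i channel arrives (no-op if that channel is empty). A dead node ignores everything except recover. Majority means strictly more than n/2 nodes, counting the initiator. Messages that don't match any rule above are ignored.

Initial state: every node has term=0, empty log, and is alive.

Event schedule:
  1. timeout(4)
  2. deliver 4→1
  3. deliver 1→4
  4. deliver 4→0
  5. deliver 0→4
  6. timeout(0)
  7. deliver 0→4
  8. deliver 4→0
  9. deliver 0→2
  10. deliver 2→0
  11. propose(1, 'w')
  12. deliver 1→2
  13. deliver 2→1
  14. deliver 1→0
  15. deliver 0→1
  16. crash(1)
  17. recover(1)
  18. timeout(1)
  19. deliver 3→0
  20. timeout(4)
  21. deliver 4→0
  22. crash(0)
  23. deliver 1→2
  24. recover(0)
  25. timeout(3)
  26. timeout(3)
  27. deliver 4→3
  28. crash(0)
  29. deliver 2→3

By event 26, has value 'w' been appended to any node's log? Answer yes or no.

no

1. timeout(4):  <4:cand t1 ->
2. deliver 4→1:  <1:foll t1 ->
3. deliver 1→4:  nop
4. deliver 4→0:  <0:foll t1 ->
5. deliver 0→4:  <4:lead t1 ->
6. timeout(0):  <0:cand t2 ->
7. deliver 0→4:  <4:foll t2 ->
8. deliver 4→0:  nop
9. deliver 0→2:  <2:foll t2 ->
10. deliver 2→0:  <0:lead t2 ->
11. propose(1,'w'):  nop
12. deliver 1→2:  nop
13. deliver 2→1:  nop
14. deliver 1→0:  nop
15. deliver 0→1:  <1:foll t2 ->
16. crash(1):  <1:✗foll t2 ->
17. recover(1):  <1:foll t2 ->
18. timeout(1):  <1:cand t3 ->
19. deliver 3→0:  nop
20. timeout(4):  <4:cand t3 ->
21. deliver 4→0:  <0:foll t3 ->
22. crash(0):  <0:✗foll t3 ->
23. deliver 1→2:  <2:foll t3 ->
24. recover(0):  <0:foll t3 ->
25. timeout(3):  <3:cand t1 ->
26. timeout(3):  <3:cand t2 ->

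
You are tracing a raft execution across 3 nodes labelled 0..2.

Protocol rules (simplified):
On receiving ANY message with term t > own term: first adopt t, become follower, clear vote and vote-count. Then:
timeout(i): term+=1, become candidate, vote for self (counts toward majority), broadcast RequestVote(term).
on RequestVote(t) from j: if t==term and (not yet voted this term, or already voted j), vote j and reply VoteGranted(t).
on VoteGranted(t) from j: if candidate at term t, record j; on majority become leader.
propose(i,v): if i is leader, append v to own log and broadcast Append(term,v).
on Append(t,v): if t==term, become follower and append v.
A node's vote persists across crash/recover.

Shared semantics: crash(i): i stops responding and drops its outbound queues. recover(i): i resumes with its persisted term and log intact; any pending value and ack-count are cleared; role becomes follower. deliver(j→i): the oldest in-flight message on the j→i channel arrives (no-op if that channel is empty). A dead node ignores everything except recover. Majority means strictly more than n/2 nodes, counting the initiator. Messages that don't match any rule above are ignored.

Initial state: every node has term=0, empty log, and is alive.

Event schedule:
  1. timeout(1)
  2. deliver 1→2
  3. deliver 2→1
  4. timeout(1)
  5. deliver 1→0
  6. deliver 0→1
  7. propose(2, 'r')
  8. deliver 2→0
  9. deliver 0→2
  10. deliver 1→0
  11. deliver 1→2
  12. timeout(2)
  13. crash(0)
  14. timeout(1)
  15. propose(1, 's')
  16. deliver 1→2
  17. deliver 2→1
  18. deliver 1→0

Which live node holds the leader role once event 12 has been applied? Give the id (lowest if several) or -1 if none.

e1 timeout(1): 1[cand,t=1,-]
e2 deliver 1→2: 2[foll,t=1,-]
e3 deliver 2→1: 1[lead,t=1,-]
e4 timeout(1): 1[cand,t=2,-]
e5 deliver 1→0: 0[foll,t=1,-]
e6 deliver 0→1: ·
e7 propose(2,'r'): ·
e8 deliver 2→0: ·
e9 deliver 0→2: ·
e10 deliver 1→0: 0[foll,t=2,-]
e11 deliver 1→2: 2[foll,t=2,-]
e12 timeout(2): 2[cand,t=3,-]

-1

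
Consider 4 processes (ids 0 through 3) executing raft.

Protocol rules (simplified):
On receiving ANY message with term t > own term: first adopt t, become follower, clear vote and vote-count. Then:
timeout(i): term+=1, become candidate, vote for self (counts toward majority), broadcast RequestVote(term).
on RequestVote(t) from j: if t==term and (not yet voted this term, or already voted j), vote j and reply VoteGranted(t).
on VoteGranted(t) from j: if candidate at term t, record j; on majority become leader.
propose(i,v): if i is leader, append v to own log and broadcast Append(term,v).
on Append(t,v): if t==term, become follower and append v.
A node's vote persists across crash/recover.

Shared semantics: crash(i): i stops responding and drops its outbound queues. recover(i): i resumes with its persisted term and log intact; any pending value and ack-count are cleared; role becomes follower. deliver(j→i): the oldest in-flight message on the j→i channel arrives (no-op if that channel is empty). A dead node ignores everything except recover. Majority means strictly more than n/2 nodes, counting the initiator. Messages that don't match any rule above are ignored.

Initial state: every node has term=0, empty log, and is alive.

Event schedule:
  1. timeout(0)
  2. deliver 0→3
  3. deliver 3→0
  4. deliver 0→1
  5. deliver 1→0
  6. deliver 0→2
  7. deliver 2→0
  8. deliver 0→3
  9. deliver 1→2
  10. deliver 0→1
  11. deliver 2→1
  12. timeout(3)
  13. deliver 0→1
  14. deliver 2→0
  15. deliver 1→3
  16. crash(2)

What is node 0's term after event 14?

1

1. timeout(0):  <0:cand t1 ->
2. deliver 0→3:  <3:foll t1 ->
3. deliver 3→0:  nop
4. deliver 0→1:  <1:foll t1 ->
5. deliver 1→0:  <0:lead t1 ->
6. deliver 0→2:  <2:foll t1 ->
7. deliver 2→0:  nop
8. deliver 0→3:  nop
9. deliver 1→2:  nop
10. deliver 0→1:  nop
11. deliver 2→1:  nop
12. timeout(3):  <3:cand t2 ->
13. deliver 0→1:  nop
14. deliver 2→0:  nop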